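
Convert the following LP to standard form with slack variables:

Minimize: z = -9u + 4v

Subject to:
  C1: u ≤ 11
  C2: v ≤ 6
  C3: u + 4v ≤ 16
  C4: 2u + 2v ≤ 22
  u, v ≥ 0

min z = -9u + 4v

s.t.
  u + s1 = 11
  v + s2 = 6
  u + 4v + s3 = 16
  2u + 2v + s4 = 22
  u, v, s1, s2, s3, s4 ≥ 0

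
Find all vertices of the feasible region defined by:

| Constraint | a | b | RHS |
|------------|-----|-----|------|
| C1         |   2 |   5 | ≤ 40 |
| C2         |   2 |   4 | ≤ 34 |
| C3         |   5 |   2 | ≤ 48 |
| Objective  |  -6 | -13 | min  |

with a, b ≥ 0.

(0, 0), (9.6, 0), (7.75, 4.625), (5, 6), (0, 8)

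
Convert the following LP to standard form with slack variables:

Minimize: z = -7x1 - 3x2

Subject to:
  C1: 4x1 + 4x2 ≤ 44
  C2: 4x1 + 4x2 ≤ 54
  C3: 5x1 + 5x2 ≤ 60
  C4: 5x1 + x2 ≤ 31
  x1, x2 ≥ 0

min z = -7x1 - 3x2

s.t.
  4x1 + 4x2 + s1 = 44
  4x1 + 4x2 + s2 = 54
  5x1 + 5x2 + s3 = 60
  5x1 + x2 + s4 = 31
  x1, x2, s1, s2, s3, s4 ≥ 0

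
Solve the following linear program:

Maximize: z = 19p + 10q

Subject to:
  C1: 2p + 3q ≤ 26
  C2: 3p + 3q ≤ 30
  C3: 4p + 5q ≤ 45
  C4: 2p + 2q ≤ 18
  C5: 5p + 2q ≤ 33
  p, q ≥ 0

Evaluate the objective at each vertex of the feasible region:
  z(0, 0) = 0
  z(6.6, 0) = 125.4
  z(5, 4) = 135  ←
  z(1, 8) = 99
  z(0, 8.667) = 86.67
The maximum is at p = 5, q = 4.

p = 5, q = 4, z = 135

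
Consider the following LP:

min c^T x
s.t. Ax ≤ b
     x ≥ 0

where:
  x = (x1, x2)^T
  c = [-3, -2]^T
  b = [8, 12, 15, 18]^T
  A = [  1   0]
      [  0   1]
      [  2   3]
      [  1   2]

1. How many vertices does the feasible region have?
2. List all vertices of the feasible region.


1. 3
2. (0, 0), (7.5, 0), (0, 5)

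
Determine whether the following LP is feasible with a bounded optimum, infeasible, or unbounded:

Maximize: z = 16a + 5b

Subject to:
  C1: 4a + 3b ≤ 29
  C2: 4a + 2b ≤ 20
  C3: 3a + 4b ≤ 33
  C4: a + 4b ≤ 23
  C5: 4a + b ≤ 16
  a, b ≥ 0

Feasible with a bounded optimal solution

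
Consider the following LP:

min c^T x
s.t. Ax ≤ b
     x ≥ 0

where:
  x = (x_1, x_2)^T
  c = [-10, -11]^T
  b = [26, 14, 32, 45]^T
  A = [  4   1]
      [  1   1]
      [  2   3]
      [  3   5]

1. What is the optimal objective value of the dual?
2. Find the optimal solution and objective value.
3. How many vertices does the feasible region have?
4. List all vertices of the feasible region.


1. -116
2. x_1 = 5, x_2 = 6, z = -116
3. 4
4. (0, 0), (6.5, 0), (5, 6), (0, 9)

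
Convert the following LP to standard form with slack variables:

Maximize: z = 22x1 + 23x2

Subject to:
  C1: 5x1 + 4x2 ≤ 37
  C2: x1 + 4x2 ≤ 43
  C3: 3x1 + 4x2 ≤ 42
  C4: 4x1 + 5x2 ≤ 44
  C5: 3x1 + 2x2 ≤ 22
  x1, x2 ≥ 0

max z = 22x1 + 23x2

s.t.
  5x1 + 4x2 + s1 = 37
  x1 + 4x2 + s2 = 43
  3x1 + 4x2 + s3 = 42
  4x1 + 5x2 + s4 = 44
  3x1 + 2x2 + s5 = 22
  x1, x2, s1, s2, s3, s4, s5 ≥ 0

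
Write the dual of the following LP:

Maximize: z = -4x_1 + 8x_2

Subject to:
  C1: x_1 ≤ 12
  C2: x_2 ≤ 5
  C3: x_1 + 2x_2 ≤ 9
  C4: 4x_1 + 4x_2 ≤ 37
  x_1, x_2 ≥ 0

Primal max cᵀx s.t. Ax ≤ b, x ≥ 0  →  Dual min bᵀy s.t. Aᵀy ≥ c, y ≥ 0.

Minimize: z = 12y1 + 5y2 + 9y3 + 37y4

Subject to:
  y1 + y3 + 4y4 ≥ -4
  y2 + 2y3 + 4y4 ≥ 8
  y1, y2, y3, y4 ≥ 0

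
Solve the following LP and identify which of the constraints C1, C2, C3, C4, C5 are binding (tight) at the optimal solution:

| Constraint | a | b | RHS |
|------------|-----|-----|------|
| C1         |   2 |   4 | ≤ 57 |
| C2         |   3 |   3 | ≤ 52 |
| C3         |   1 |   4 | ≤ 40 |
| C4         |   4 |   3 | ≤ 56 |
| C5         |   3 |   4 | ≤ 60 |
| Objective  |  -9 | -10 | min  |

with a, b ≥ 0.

At a = 8, b = 8, compute slack b - a·x for each constraint:
  C1: 57 − 48 = 9  (slack)
  C2: 52 − 48 = 4  (slack)
  C3: 40 − 40 = 0  (binding)
  C4: 56 − 56 = 0  (binding)
  C5: 60 − 56 = 4  (slack)

Optimal: a = 8, b = 8
Binding: C3, C4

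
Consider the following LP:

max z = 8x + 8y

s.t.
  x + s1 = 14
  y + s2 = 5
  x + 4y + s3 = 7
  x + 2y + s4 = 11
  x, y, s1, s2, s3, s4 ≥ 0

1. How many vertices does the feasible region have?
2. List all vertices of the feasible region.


1. 3
2. (0, 0), (7, 0), (0, 1.75)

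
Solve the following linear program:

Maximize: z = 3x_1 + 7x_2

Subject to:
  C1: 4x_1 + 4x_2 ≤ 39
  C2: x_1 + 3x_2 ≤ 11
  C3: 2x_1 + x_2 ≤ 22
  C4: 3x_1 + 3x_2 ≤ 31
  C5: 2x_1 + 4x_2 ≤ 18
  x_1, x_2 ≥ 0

Evaluate the objective at each vertex of the feasible region:
  z(0, 0) = 0
  z(9, 0) = 27
  z(5, 2) = 29  ←
  z(0, 3.667) = 25.67
The maximum is at x_1 = 5, x_2 = 2.

x_1 = 5, x_2 = 2, z = 29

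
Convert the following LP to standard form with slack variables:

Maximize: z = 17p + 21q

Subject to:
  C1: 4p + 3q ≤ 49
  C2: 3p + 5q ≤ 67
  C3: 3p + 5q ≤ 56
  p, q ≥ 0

max z = 17p + 21q

s.t.
  4p + 3q + s1 = 49
  3p + 5q + s2 = 67
  3p + 5q + s3 = 56
  p, q, s1, s2, s3 ≥ 0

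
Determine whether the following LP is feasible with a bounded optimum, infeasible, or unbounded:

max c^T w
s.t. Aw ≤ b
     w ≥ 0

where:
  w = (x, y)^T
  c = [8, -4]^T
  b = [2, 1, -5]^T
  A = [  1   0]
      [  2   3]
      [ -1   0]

Infeasible (no feasible solution exists)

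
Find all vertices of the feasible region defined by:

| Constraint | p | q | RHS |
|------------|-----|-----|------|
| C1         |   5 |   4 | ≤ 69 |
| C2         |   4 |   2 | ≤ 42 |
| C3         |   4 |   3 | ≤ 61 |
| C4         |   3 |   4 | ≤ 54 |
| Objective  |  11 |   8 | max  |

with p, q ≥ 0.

(0, 0), (10.5, 0), (6, 9), (0, 13.5)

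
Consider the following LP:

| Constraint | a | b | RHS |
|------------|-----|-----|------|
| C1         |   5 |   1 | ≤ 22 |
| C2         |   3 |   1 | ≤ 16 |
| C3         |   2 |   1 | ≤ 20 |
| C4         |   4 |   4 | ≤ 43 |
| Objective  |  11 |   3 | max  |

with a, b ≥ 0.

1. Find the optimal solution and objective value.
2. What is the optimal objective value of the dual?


1. a = 3, b = 7, z = 54
2. 54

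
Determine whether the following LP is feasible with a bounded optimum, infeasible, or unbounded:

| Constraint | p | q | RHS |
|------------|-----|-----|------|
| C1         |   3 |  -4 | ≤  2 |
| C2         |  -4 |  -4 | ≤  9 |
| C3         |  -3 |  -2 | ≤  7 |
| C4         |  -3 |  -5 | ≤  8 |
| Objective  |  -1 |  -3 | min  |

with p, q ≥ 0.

Unbounded (objective can decrease without bound)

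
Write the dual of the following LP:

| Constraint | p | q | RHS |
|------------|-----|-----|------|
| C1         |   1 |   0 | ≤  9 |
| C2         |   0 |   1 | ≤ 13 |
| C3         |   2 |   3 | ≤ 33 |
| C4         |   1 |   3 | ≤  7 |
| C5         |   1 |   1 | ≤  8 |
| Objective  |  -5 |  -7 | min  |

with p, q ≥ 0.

Primal min cᵀx s.t. Ax ≤ b, x ≥ 0  →  Dual max −bᵀy s.t. Aᵀy ≥ −c, y ≥ 0.

Maximize: z = -9y1 - 13y2 - 33y3 - 7y4 - 8y5

Subject to:
  y1 + 2y3 + y4 + y5 ≥ 5
  y2 + 3y3 + 3y4 + y5 ≥ 7
  y1, y2, y3, y4, y5 ≥ 0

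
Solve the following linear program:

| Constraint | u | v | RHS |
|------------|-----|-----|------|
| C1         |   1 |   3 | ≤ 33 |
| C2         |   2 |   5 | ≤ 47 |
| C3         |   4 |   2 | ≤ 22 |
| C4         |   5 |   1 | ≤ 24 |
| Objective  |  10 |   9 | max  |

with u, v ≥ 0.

Evaluate the objective at each vertex of the feasible region:
  z(0, 0) = 0
  z(4.8, 0) = 48
  z(4.333, 2.333) = 64.33
  z(1, 9) = 91  ←
  z(0, 9.4) = 84.6
The maximum is at u = 1, v = 9.

u = 1, v = 9, z = 91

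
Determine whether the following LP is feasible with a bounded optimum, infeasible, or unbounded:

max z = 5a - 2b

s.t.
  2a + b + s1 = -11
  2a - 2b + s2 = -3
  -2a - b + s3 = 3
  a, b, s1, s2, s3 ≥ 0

Infeasible (no feasible solution exists)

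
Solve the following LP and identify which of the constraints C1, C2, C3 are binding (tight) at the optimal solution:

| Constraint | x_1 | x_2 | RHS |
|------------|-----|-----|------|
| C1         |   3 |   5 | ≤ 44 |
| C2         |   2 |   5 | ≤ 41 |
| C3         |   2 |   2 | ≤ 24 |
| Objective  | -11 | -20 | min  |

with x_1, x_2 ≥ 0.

At x_1 = 3, x_2 = 7, compute slack b - a·x for each constraint:
  C1: 44 − 44 = 0  (binding)
  C2: 41 − 41 = 0  (binding)
  C3: 24 − 20 = 4  (slack)

Optimal: x_1 = 3, x_2 = 7
Binding: C1, C2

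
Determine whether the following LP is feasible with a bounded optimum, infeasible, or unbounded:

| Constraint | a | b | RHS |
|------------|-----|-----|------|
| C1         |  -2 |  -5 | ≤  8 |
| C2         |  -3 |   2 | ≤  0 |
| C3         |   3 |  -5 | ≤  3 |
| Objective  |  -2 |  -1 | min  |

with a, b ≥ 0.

Unbounded (objective can decrease without bound)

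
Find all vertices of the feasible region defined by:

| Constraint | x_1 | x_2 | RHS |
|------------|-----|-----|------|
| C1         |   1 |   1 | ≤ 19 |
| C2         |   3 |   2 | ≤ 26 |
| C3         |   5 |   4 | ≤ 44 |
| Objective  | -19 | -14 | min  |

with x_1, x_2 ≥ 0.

(0, 0), (8.667, 0), (8, 1), (0, 11)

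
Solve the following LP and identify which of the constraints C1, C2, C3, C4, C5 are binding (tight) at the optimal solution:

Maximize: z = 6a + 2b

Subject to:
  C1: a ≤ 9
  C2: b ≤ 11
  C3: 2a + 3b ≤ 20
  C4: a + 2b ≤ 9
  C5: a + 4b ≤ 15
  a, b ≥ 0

At a = 9, b = 0, compute slack b - a·x for each constraint:
  C1: 9 − 9 = 0  (binding)
  C2: 11 − 0 = 11  (slack)
  C3: 20 − 18 = 2  (slack)
  C4: 9 − 9 = 0  (binding)
  C5: 15 − 9 = 6  (slack)

Optimal: a = 9, b = 0
Binding: C1, C4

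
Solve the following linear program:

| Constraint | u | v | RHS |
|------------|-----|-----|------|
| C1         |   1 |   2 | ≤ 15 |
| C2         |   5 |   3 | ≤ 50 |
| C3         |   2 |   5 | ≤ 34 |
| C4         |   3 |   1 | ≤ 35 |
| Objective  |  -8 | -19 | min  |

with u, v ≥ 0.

Evaluate the objective at each vertex of the feasible region:
  z(0, 0) = 0
  z(10, 0) = -80
  z(7.857, 3.571) = -130.7
  z(7, 4) = -132  ←
  z(0, 6.8) = -129.2
The minimum is at u = 7, v = 4.

u = 7, v = 4, z = -132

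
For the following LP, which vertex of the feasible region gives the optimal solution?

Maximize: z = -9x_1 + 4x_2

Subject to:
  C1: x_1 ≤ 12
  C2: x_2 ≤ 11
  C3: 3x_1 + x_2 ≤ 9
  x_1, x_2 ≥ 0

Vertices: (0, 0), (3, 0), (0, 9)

Evaluate the objective at each vertex of the feasible region:
  z(0, 0) = 0
  z(3, 0) = -27
  z(0, 9) = 36  ←
The maximum is at x_1 = 0, x_2 = 9.

(0, 9)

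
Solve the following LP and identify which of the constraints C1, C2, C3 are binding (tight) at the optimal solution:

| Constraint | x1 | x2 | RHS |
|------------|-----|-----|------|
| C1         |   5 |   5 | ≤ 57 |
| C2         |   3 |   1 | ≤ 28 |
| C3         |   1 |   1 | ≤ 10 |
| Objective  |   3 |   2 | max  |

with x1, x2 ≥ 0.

At x1 = 9, x2 = 1, compute slack b - a·x for each constraint:
  C1: 57 − 50 = 7  (slack)
  C2: 28 − 28 = 0  (binding)
  C3: 10 − 10 = 0  (binding)

Optimal: x1 = 9, x2 = 1
Binding: C2, C3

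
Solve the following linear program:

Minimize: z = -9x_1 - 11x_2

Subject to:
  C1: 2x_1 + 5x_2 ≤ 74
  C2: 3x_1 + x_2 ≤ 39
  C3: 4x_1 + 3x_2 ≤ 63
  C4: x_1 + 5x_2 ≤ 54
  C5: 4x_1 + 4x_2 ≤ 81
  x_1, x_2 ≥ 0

Evaluate the objective at each vertex of the feasible region:
  z(0, 0) = 0
  z(13, 0) = -117
  z(10.8, 6.6) = -169.8
  z(9, 9) = -180  ←
  z(0, 10.8) = -118.8
The minimum is at x_1 = 9, x_2 = 9.

x_1 = 9, x_2 = 9, z = -180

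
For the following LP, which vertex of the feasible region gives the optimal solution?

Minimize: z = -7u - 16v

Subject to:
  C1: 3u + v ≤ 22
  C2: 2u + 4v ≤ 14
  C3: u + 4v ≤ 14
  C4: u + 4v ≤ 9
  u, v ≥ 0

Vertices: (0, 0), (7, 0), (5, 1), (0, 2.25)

Evaluate the objective at each vertex of the feasible region:
  z(0, 0) = 0
  z(7, 0) = -49
  z(5, 1) = -51  ←
  z(0, 2.25) = -36
The minimum is at u = 5, v = 1.

(5, 1)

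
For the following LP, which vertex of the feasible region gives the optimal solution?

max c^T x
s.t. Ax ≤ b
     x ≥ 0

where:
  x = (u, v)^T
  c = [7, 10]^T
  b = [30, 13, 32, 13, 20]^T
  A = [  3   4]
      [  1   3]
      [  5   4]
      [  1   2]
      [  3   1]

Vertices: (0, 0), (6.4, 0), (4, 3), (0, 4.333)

Evaluate the objective at each vertex of the feasible region:
  z(0, 0) = 0
  z(6.4, 0) = 44.8
  z(4, 3) = 58  ←
  z(0, 4.333) = 43.33
The maximum is at u = 4, v = 3.

(4, 3)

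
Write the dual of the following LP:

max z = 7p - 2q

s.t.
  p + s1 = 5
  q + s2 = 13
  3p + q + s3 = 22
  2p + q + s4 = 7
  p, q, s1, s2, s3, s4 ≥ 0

Primal max cᵀx s.t. Ax ≤ b, x ≥ 0  →  Dual min bᵀy s.t. Aᵀy ≥ c, y ≥ 0.

Minimize: z = 5y1 + 13y2 + 22y3 + 7y4

Subject to:
  y1 + 3y3 + 2y4 ≥ 7
  y2 + y3 + y4 ≥ -2
  y1, y2, y3, y4 ≥ 0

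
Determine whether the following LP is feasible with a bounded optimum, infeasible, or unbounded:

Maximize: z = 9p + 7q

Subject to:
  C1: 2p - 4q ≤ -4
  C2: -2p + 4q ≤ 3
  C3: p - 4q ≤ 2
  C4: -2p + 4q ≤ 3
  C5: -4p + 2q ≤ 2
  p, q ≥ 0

Infeasible (no feasible solution exists)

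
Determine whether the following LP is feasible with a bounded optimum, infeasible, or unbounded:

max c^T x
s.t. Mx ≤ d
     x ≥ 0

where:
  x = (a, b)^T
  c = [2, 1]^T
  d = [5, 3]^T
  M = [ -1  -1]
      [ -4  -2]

Unbounded (objective can increase without bound)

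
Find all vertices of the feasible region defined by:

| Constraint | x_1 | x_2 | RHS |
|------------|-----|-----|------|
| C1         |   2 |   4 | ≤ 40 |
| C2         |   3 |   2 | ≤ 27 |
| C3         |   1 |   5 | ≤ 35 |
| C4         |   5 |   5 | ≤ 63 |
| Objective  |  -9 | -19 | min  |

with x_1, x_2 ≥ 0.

(0, 0), (9, 0), (5, 6), (0, 7)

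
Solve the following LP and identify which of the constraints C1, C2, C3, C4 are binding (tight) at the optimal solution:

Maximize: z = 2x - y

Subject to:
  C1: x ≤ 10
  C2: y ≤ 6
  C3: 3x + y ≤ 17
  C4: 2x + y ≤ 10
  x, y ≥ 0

At x = 5, y = 0, compute slack b - a·x for each constraint:
  C1: 10 − 5 = 5  (slack)
  C2: 6 − 0 = 6  (slack)
  C3: 17 − 15 = 2  (slack)
  C4: 10 − 10 = 0  (binding)

Optimal: x = 5, y = 0
Binding: C4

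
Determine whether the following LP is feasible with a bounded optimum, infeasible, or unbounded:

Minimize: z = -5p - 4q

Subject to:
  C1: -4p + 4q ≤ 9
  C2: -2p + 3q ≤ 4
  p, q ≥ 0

Unbounded (objective can decrease without bound)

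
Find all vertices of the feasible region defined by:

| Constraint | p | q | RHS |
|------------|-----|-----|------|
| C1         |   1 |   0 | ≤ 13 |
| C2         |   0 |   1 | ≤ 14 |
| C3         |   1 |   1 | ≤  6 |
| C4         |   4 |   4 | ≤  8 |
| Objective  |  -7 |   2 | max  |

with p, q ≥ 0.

(0, 0), (2, 0), (0, 2)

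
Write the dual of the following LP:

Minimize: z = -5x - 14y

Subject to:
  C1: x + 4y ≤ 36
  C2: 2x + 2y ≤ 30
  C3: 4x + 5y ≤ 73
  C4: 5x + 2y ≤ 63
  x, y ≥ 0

Primal min cᵀx s.t. Ax ≤ b, x ≥ 0  →  Dual max −bᵀy s.t. Aᵀy ≥ −c, y ≥ 0.

Maximize: z = -36y1 - 30y2 - 73y3 - 63y4

Subject to:
  y1 + 2y2 + 4y3 + 5y4 ≥ 5
  4y1 + 2y2 + 5y3 + 2y4 ≥ 14
  y1, y2, y3, y4 ≥ 0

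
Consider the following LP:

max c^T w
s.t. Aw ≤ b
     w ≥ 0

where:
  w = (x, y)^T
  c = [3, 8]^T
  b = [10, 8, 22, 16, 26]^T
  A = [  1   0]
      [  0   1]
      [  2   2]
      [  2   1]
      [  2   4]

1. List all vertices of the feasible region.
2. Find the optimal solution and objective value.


1. (0, 0), (8, 0), (6.333, 3.333), (0, 6.5)
2. x = 0, y = 6.5, z = 52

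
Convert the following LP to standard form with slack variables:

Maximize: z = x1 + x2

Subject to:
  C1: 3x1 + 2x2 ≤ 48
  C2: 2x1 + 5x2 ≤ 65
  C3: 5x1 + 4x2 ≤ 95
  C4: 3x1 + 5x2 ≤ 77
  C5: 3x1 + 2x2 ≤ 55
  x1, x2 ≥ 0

max z = x1 + x2

s.t.
  3x1 + 2x2 + s1 = 48
  2x1 + 5x2 + s2 = 65
  5x1 + 4x2 + s3 = 95
  3x1 + 5x2 + s4 = 77
  3x1 + 2x2 + s5 = 55
  x1, x2, s1, s2, s3, s4, s5 ≥ 0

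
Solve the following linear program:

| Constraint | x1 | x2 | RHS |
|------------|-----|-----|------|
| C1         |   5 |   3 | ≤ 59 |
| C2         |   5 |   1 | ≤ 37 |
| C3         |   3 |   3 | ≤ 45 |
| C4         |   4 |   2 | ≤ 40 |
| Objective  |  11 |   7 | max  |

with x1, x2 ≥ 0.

Evaluate the objective at each vertex of the feasible region:
  z(0, 0) = 0
  z(7.4, 0) = 81.4
  z(5.667, 8.667) = 123
  z(5, 10) = 125  ←
  z(0, 15) = 105
The maximum is at x1 = 5, x2 = 10.

x1 = 5, x2 = 10, z = 125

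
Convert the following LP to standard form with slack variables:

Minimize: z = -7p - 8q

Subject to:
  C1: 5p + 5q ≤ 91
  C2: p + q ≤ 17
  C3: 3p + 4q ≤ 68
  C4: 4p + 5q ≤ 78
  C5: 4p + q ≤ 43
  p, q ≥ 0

min z = -7p - 8q

s.t.
  5p + 5q + s1 = 91
  p + q + s2 = 17
  3p + 4q + s3 = 68
  4p + 5q + s4 = 78
  4p + q + s5 = 43
  p, q, s1, s2, s3, s4, s5 ≥ 0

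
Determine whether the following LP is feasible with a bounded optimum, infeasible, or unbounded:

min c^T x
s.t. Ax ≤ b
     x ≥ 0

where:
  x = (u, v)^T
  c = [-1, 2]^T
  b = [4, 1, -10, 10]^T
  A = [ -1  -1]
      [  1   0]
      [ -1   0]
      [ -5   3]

Infeasible (no feasible solution exists)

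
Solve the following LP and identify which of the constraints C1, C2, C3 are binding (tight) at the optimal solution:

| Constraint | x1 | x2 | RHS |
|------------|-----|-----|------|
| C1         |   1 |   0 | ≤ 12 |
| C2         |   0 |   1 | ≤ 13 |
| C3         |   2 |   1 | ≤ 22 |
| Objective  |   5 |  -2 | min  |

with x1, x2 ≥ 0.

At x1 = 0, x2 = 13, compute slack b - a·x for each constraint:
  C1: 12 − 0 = 12  (slack)
  C2: 13 − 13 = 0  (binding)
  C3: 22 − 13 = 9  (slack)

Optimal: x1 = 0, x2 = 13
Binding: C2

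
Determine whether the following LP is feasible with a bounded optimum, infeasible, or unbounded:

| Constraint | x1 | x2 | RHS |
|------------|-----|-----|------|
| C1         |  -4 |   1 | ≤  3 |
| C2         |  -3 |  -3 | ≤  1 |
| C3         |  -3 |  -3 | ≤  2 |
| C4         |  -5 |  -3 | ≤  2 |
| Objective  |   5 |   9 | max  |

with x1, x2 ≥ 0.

Unbounded (objective can increase without bound)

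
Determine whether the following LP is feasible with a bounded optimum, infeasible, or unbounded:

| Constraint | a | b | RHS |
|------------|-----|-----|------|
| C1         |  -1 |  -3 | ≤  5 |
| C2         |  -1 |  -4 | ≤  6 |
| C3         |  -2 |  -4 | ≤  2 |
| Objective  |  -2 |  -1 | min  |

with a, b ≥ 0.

Unbounded (objective can decrease without bound)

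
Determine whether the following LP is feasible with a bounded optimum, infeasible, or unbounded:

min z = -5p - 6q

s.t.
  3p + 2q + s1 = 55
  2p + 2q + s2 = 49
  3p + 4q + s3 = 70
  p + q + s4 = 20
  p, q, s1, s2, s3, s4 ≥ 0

Feasible with a bounded optimal solution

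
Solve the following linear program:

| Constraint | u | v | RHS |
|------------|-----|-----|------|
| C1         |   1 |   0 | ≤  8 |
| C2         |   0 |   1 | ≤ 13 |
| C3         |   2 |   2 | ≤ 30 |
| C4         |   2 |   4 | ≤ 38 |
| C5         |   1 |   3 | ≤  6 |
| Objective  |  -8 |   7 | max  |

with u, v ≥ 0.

Evaluate the objective at each vertex of the feasible region:
  z(0, 0) = 0
  z(6, 0) = -48
  z(0, 2) = 14  ←
The maximum is at u = 0, v = 2.

u = 0, v = 2, z = 14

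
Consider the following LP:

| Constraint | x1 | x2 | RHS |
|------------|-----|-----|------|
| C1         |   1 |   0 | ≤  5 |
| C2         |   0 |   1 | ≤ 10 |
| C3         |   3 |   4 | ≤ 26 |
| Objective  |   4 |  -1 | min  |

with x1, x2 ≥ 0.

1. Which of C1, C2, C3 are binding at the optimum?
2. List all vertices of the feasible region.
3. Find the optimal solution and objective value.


1. C3
2. (0, 0), (5, 0), (5, 2.75), (0, 6.5)
3. x1 = 0, x2 = 6.5, z = -6.5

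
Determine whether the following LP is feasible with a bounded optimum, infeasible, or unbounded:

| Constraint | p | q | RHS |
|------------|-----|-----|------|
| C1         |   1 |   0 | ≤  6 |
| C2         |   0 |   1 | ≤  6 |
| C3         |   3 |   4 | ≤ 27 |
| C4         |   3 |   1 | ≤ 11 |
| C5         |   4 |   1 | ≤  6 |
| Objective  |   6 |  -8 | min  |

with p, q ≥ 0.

Feasible with a bounded optimal solution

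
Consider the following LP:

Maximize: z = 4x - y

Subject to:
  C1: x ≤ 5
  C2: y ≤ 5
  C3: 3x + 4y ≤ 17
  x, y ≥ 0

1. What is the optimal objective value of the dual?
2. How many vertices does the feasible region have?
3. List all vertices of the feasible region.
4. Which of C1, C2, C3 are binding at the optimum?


1. 20
2. 4
3. (0, 0), (5, 0), (5, 0.5), (0, 4.25)
4. C1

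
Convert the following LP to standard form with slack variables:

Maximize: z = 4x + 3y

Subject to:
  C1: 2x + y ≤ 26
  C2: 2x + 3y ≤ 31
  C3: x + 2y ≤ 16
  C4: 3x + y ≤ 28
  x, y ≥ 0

max z = 4x + 3y

s.t.
  2x + y + s1 = 26
  2x + 3y + s2 = 31
  x + 2y + s3 = 16
  3x + y + s4 = 28
  x, y, s1, s2, s3, s4 ≥ 0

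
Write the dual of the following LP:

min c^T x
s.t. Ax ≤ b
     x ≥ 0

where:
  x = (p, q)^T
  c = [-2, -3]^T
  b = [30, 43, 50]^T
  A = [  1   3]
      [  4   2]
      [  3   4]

Primal min cᵀx s.t. Ax ≤ b, x ≥ 0  →  Dual max −bᵀy s.t. Aᵀy ≥ −c, y ≥ 0.

Maximize: z = -30y1 - 43y2 - 50y3

Subject to:
  y1 + 4y2 + 3y3 ≥ 2
  3y1 + 2y2 + 4y3 ≥ 3
  y1, y2, y3 ≥ 0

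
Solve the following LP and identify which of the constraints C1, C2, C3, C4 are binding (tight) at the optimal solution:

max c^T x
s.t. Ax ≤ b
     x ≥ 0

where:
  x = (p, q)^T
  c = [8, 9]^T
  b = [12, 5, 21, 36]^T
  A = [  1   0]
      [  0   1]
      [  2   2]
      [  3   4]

At p = 6, q = 4.5, compute slack b - a·x for each constraint:
  C1: 12 − 6 = 6  (slack)
  C2: 5 − 4.5 = 0.5  (slack)
  C3: 21 − 21 = 0  (binding)
  C4: 36 − 36 = 0  (binding)

Optimal: p = 6, q = 4.5
Binding: C3, C4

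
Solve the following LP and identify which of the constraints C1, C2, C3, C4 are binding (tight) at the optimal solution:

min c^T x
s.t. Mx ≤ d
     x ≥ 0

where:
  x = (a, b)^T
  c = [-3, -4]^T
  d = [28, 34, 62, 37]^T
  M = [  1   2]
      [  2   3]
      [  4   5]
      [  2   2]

At a = 8, b = 6, compute slack b - a·x for each constraint:
  C1: 28 − 20 = 8  (slack)
  C2: 34 − 34 = 0  (binding)
  C3: 62 − 62 = 0  (binding)
  C4: 37 − 28 = 9  (slack)

Optimal: a = 8, b = 6
Binding: C2, C3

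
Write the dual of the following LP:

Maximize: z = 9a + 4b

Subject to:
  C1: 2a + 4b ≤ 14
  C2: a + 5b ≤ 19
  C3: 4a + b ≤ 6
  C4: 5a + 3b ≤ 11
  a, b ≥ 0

Primal max cᵀx s.t. Ax ≤ b, x ≥ 0  →  Dual min bᵀy s.t. Aᵀy ≥ c, y ≥ 0.

Minimize: z = 14y1 + 19y2 + 6y3 + 11y4

Subject to:
  2y1 + y2 + 4y3 + 5y4 ≥ 9
  4y1 + 5y2 + y3 + 3y4 ≥ 4
  y1, y2, y3, y4 ≥ 0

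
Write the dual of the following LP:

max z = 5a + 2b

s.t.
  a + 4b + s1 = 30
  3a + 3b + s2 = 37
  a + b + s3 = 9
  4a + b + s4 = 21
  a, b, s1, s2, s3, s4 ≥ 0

Primal max cᵀx s.t. Ax ≤ b, x ≥ 0  →  Dual min bᵀy s.t. Aᵀy ≥ c, y ≥ 0.

Minimize: z = 30y1 + 37y2 + 9y3 + 21y4

Subject to:
  y1 + 3y2 + y3 + 4y4 ≥ 5
  4y1 + 3y2 + y3 + y4 ≥ 2
  y1, y2, y3, y4 ≥ 0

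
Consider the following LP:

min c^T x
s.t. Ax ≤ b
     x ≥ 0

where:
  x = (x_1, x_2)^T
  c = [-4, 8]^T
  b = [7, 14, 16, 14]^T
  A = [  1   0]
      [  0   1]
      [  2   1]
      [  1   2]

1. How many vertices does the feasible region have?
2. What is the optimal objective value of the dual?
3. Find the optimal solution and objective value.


1. 5
2. -28
3. x_1 = 7, x_2 = 0, z = -28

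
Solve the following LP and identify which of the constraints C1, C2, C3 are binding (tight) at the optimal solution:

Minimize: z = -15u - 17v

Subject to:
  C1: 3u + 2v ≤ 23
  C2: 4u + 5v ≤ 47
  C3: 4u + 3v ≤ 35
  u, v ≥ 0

At u = 3, v = 7, compute slack b - a·x for each constraint:
  C1: 23 − 23 = 0  (binding)
  C2: 47 − 47 = 0  (binding)
  C3: 35 − 33 = 2  (slack)

Optimal: u = 3, v = 7
Binding: C1, C2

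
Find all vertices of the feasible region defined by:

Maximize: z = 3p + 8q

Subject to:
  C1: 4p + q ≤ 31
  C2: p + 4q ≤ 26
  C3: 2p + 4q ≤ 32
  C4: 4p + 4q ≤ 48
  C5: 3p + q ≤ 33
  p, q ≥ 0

(0, 0), (7.75, 0), (6.571, 4.714), (6, 5), (0, 6.5)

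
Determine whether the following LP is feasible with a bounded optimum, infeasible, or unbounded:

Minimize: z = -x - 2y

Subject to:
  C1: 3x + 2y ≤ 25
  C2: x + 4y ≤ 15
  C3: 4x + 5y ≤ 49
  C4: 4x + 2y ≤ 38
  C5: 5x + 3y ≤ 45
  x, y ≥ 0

Feasible with a bounded optimal solution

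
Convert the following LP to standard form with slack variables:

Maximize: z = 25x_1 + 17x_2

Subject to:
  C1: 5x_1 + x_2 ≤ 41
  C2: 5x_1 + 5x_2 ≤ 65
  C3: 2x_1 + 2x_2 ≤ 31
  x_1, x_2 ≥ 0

max z = 25x_1 + 17x_2

s.t.
  5x_1 + x_2 + s1 = 41
  5x_1 + 5x_2 + s2 = 65
  2x_1 + 2x_2 + s3 = 31
  x_1, x_2, s1, s2, s3 ≥ 0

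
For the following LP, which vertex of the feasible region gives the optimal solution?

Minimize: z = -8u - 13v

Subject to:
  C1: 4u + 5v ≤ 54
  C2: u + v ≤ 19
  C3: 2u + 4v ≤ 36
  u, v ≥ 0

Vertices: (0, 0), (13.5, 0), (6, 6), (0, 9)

Evaluate the objective at each vertex of the feasible region:
  z(0, 0) = 0
  z(13.5, 0) = -108
  z(6, 6) = -126  ←
  z(0, 9) = -117
The minimum is at u = 6, v = 6.

(6, 6)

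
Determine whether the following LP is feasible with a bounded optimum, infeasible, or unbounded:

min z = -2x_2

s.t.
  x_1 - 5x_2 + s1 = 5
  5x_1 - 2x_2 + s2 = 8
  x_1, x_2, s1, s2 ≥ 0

Unbounded (objective can decrease without bound)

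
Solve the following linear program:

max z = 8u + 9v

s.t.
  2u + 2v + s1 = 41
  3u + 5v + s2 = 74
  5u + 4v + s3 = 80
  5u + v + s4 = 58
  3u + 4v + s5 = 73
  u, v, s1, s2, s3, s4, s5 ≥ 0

Evaluate the objective at each vertex of the feasible region:
  z(0, 0) = 0
  z(11.6, 0) = 92.8
  z(10.13, 7.333) = 147.1
  z(8, 10) = 154  ←
  z(0, 14.8) = 133.2
The maximum is at u = 8, v = 10.

u = 8, v = 10, z = 154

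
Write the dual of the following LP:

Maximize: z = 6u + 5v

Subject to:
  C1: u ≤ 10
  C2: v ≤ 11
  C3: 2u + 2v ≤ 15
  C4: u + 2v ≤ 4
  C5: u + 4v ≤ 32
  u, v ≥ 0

Primal max cᵀx s.t. Ax ≤ b, x ≥ 0  →  Dual min bᵀy s.t. Aᵀy ≥ c, y ≥ 0.

Minimize: z = 10y1 + 11y2 + 15y3 + 4y4 + 32y5

Subject to:
  y1 + 2y3 + y4 + y5 ≥ 6
  y2 + 2y3 + 2y4 + 4y5 ≥ 5
  y1, y2, y3, y4, y5 ≥ 0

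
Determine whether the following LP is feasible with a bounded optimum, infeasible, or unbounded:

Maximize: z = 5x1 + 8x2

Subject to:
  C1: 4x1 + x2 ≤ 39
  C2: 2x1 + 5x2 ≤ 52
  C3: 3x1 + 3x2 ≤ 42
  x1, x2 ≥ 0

Feasible with a bounded optimal solution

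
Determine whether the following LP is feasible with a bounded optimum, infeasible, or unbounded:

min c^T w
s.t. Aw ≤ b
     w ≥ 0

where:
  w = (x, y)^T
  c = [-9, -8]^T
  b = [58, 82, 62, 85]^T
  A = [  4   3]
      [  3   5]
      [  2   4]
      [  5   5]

Feasible with a bounded optimal solution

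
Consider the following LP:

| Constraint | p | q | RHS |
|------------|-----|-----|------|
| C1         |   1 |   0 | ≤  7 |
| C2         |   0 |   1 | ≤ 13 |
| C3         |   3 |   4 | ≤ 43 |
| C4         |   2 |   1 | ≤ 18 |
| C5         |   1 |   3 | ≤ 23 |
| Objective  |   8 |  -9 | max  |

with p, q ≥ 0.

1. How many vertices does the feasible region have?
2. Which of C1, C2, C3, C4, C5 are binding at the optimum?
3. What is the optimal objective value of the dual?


1. 5
2. C1
3. 56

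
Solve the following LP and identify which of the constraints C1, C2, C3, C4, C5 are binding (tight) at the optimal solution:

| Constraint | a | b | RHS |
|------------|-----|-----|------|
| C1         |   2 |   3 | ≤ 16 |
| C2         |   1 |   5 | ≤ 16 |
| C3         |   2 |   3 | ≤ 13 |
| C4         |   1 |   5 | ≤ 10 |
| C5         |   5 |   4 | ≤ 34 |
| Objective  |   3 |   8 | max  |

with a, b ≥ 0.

At a = 5, b = 1, compute slack b - a·x for each constraint:
  C1: 16 − 13 = 3  (slack)
  C2: 16 − 10 = 6  (slack)
  C3: 13 − 13 = 0  (binding)
  C4: 10 − 10 = 0  (binding)
  C5: 34 − 29 = 5  (slack)

Optimal: a = 5, b = 1
Binding: C3, C4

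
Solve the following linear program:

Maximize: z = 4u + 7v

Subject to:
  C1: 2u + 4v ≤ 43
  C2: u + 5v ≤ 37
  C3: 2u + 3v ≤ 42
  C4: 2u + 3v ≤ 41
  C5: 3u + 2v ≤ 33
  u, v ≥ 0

Evaluate the objective at each vertex of the feasible region:
  z(0, 0) = 0
  z(11, 0) = 44
  z(7, 6) = 70  ←
  z(0, 7.4) = 51.8
The maximum is at u = 7, v = 6.

u = 7, v = 6, z = 70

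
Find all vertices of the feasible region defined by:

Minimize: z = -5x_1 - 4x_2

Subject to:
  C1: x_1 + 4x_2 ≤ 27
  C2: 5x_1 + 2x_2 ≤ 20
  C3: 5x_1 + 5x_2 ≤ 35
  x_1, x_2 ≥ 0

(0, 0), (4, 0), (2, 5), (0.3333, 6.667), (0, 6.75)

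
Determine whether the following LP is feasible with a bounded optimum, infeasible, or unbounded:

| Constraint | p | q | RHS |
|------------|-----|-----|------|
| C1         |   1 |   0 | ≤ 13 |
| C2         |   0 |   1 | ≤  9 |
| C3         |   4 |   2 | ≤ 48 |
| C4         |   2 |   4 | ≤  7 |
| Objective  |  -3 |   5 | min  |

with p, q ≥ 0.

Feasible with a bounded optimal solution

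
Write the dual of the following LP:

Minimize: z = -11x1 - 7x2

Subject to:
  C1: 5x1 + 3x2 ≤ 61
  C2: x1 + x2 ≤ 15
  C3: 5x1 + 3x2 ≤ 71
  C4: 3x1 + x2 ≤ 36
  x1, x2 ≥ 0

Primal min cᵀx s.t. Ax ≤ b, x ≥ 0  →  Dual max −bᵀy s.t. Aᵀy ≥ −c, y ≥ 0.

Maximize: z = -61y1 - 15y2 - 71y3 - 36y4

Subject to:
  5y1 + y2 + 5y3 + 3y4 ≥ 11
  3y1 + y2 + 3y3 + y4 ≥ 7
  y1, y2, y3, y4 ≥ 0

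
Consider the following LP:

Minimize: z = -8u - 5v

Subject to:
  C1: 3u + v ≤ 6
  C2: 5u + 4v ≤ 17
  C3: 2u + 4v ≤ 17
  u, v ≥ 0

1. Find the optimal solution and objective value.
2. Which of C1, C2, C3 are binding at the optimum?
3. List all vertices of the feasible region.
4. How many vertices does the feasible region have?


1. u = 1, v = 3, z = -23
2. C1, C2
3. (0, 0), (2, 0), (1, 3), (0, 4.25)
4. 4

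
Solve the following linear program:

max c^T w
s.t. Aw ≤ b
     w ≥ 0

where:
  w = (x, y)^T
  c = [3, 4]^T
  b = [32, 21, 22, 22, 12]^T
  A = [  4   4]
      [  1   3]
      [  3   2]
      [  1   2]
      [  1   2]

Evaluate the objective at each vertex of the feasible region:
  z(0, 0) = 0
  z(7.333, 0) = 22
  z(6, 2) = 26
  z(4, 4) = 28  ←
  z(0, 6) = 24
The maximum is at x = 4, y = 4.

x = 4, y = 4, z = 28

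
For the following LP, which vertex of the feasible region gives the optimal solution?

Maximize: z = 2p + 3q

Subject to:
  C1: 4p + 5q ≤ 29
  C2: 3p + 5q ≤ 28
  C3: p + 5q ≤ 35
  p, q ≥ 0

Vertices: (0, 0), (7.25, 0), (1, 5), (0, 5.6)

Evaluate the objective at each vertex of the feasible region:
  z(0, 0) = 0
  z(7.25, 0) = 14.5
  z(1, 5) = 17  ←
  z(0, 5.6) = 16.8
The maximum is at p = 1, q = 5.

(1, 5)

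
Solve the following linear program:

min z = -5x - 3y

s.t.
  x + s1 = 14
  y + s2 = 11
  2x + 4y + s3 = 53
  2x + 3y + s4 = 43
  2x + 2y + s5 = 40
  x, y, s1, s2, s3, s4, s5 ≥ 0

Evaluate the objective at each vertex of the feasible region:
  z(0, 0) = 0
  z(14, 0) = -70
  z(14, 5) = -85  ←
  z(6.5, 10) = -62.5
  z(4.5, 11) = -55.5
  z(0, 11) = -33
The minimum is at x = 14, y = 5.

x = 14, y = 5, z = -85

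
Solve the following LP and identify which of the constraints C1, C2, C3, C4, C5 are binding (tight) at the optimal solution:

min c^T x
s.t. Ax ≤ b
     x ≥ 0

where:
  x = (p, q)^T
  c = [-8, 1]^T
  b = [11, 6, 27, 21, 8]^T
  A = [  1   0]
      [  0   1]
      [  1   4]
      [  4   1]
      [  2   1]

At p = 4, q = 0, compute slack b - a·x for each constraint:
  C1: 11 − 4 = 7  (slack)
  C2: 6 − 0 = 6  (slack)
  C3: 27 − 4 = 23  (slack)
  C4: 21 − 16 = 5  (slack)
  C5: 8 − 8 = 0  (binding)

Optimal: p = 4, q = 0
Binding: C5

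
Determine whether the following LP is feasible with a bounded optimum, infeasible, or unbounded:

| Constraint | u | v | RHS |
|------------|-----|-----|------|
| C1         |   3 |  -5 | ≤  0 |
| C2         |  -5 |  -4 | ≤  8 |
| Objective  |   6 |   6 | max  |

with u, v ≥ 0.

Unbounded (objective can increase without bound)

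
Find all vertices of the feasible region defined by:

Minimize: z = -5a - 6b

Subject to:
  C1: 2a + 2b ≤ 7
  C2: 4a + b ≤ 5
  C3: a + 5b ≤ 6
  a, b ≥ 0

(0, 0), (1.25, 0), (1, 1), (0, 1.2)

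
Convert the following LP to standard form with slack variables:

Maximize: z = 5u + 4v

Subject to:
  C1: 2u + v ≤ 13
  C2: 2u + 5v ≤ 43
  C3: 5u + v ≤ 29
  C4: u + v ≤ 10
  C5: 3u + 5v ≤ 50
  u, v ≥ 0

max z = 5u + 4v

s.t.
  2u + v + s1 = 13
  2u + 5v + s2 = 43
  5u + v + s3 = 29
  u + v + s4 = 10
  3u + 5v + s5 = 50
  u, v, s1, s2, s3, s4, s5 ≥ 0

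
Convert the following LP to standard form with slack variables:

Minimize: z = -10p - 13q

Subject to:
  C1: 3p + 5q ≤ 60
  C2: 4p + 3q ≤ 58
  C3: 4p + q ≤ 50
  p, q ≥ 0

min z = -10p - 13q

s.t.
  3p + 5q + s1 = 60
  4p + 3q + s2 = 58
  4p + q + s3 = 50
  p, q, s1, s2, s3 ≥ 0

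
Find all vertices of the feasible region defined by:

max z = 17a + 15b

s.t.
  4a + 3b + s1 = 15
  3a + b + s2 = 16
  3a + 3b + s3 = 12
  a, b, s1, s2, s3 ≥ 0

(0, 0), (3.75, 0), (3, 1), (0, 4)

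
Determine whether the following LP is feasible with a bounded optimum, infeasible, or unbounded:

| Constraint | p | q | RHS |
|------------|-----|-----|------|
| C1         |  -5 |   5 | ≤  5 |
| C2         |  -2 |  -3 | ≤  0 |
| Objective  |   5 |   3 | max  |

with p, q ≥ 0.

Unbounded (objective can increase without bound)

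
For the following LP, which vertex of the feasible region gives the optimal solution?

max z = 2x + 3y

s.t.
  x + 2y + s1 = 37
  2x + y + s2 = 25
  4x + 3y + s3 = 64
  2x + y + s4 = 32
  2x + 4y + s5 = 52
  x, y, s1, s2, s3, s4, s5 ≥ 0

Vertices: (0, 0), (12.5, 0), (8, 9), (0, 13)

Evaluate the objective at each vertex of the feasible region:
  z(0, 0) = 0
  z(12.5, 0) = 25
  z(8, 9) = 43  ←
  z(0, 13) = 39
The maximum is at x = 8, y = 9.

(8, 9)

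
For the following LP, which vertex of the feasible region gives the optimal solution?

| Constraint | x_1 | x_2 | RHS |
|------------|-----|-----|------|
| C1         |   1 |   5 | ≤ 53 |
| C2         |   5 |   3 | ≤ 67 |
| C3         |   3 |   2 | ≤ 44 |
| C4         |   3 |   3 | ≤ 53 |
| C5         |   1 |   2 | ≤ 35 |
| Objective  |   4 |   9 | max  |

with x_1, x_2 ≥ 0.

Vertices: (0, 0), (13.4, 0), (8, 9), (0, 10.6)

Evaluate the objective at each vertex of the feasible region:
  z(0, 0) = 0
  z(13.4, 0) = 53.6
  z(8, 9) = 113  ←
  z(0, 10.6) = 95.4
The maximum is at x_1 = 8, x_2 = 9.

(8, 9)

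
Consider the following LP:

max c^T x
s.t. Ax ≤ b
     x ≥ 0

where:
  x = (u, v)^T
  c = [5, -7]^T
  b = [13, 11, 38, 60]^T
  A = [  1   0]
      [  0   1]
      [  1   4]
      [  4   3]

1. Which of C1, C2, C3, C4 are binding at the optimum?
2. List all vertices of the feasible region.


1. C1
2. (0, 0), (13, 0), (13, 2.667), (9.692, 7.077), (0, 9.5)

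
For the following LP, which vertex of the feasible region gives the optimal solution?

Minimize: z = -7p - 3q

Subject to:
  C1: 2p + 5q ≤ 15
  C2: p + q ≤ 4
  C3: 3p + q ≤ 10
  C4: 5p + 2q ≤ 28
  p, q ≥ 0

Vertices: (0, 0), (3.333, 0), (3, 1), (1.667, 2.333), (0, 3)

Evaluate the objective at each vertex of the feasible region:
  z(0, 0) = 0
  z(3.333, 0) = -23.33
  z(3, 1) = -24  ←
  z(1.667, 2.333) = -18.67
  z(0, 3) = -9
The minimum is at p = 3, q = 1.

(3, 1)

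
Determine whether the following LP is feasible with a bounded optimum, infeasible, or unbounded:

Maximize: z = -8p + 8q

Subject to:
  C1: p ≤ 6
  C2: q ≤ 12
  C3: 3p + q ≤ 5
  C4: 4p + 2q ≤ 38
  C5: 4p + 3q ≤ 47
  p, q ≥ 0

Feasible with a bounded optimal solution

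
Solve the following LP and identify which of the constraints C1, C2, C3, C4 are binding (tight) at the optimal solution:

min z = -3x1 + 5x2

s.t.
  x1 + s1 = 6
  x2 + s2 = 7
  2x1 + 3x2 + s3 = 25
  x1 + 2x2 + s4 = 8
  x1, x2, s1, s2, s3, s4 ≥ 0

At x1 = 6, x2 = 0, compute slack b - a·x for each constraint:
  C1: 6 − 6 = 0  (binding)
  C2: 7 − 0 = 7  (slack)
  C3: 25 − 12 = 13  (slack)
  C4: 8 − 6 = 2  (slack)

Optimal: x1 = 6, x2 = 0
Binding: C1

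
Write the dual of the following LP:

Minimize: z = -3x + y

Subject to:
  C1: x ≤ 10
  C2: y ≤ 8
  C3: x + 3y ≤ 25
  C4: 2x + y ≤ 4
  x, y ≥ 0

Primal min cᵀx s.t. Ax ≤ b, x ≥ 0  →  Dual max −bᵀy s.t. Aᵀy ≥ −c, y ≥ 0.

Maximize: z = -10y1 - 8y2 - 25y3 - 4y4

Subject to:
  y1 + y3 + 2y4 ≥ 3
  y2 + 3y3 + y4 ≥ -1
  y1, y2, y3, y4 ≥ 0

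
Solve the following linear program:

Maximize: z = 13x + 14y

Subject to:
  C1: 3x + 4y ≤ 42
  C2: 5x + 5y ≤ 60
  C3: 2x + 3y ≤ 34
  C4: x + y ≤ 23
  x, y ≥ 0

Evaluate the objective at each vertex of the feasible region:
  z(0, 0) = 0
  z(12, 0) = 156
  z(6, 6) = 162  ←
  z(0, 10.5) = 147
The maximum is at x = 6, y = 6.

x = 6, y = 6, z = 162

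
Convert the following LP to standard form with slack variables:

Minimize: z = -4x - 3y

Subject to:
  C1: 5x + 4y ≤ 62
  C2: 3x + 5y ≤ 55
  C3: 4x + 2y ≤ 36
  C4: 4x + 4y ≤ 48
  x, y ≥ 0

min z = -4x - 3y

s.t.
  5x + 4y + s1 = 62
  3x + 5y + s2 = 55
  4x + 2y + s3 = 36
  4x + 4y + s4 = 48
  x, y, s1, s2, s3, s4 ≥ 0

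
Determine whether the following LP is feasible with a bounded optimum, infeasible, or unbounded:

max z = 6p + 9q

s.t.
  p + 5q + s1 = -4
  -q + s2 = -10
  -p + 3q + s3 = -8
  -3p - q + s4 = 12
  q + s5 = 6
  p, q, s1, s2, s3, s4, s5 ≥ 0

Infeasible (no feasible solution exists)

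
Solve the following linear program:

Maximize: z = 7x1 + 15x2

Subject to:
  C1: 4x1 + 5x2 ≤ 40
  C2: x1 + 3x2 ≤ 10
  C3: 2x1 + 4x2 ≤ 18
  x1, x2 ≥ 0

Evaluate the objective at each vertex of the feasible region:
  z(0, 0) = 0
  z(9, 0) = 63
  z(7, 1) = 64  ←
  z(0, 3.333) = 50
The maximum is at x1 = 7, x2 = 1.

x1 = 7, x2 = 1, z = 64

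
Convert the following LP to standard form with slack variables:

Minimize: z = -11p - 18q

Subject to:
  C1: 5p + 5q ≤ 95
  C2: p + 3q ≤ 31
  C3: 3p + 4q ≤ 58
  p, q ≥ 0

min z = -11p - 18q

s.t.
  5p + 5q + s1 = 95
  p + 3q + s2 = 31
  3p + 4q + s3 = 58
  p, q, s1, s2, s3 ≥ 0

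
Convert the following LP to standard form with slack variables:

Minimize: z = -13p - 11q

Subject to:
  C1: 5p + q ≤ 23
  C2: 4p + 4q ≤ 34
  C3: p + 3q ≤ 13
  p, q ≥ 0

min z = -13p - 11q

s.t.
  5p + q + s1 = 23
  4p + 4q + s2 = 34
  p + 3q + s3 = 13
  p, q, s1, s2, s3 ≥ 0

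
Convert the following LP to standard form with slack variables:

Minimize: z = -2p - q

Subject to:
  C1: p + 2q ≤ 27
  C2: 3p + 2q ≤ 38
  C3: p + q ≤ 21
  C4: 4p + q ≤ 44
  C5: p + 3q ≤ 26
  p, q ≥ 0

min z = -2p - q

s.t.
  p + 2q + s1 = 27
  3p + 2q + s2 = 38
  p + q + s3 = 21
  4p + q + s4 = 44
  p + 3q + s5 = 26
  p, q, s1, s2, s3, s4, s5 ≥ 0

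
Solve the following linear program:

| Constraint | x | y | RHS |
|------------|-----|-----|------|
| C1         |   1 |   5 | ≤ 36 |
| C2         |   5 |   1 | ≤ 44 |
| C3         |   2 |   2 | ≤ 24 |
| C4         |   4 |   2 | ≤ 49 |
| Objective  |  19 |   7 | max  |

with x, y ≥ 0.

Evaluate the objective at each vertex of the feasible region:
  z(0, 0) = 0
  z(8.8, 0) = 167.2
  z(8, 4) = 180  ←
  z(6, 6) = 156
  z(0, 7.2) = 50.4
The maximum is at x = 8, y = 4.

x = 8, y = 4, z = 180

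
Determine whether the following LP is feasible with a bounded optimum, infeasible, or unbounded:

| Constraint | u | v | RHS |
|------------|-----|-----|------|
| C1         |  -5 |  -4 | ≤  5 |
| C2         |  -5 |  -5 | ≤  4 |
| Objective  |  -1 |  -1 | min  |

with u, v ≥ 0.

Unbounded (objective can decrease without bound)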